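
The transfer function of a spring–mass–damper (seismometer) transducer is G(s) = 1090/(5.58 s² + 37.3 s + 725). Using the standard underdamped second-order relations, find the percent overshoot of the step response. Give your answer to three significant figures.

Dividing through by 5.58: denominator becomes s² + 6.685 s + 129.9.
So ω_n = √129.9 = 11.4 rad/s and ζ = 6.685/(2·11.4) = 0.293.
%OS = 100·exp(−πζ/√(1−ζ²)) = 38.2%.

%OS ≈ 38.2%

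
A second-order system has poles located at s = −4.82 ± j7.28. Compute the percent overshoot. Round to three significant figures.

%OS ≈ 12.5%

|pole| = ω_n = √(4.82² + 7.28²) = 8.73 rad/s; ζ = cos θ = σ/ω_n = 0.552.
Overshoot: exp(−π·0.552/√(1−0.552²)) = 0.125, i.e. 12.5%.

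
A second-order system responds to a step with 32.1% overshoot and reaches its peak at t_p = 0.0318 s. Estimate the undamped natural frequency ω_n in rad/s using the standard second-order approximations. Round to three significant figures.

ω_n ≈ 105 rad/s

ζ from %OS: ζ = |ln 0.321|/√(π²+ln²0.321) = 0.340.
t_p = π/ω_d ⇒ ω_d = 98.8 rad/s; then ω_n = ω_d/√(1−ζ²) = 105 rad/s.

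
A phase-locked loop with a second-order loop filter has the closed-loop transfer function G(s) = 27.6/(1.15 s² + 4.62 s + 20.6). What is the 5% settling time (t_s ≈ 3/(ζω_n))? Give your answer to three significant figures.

Dividing through by 1.15: denominator becomes s² + 4.017 s + 17.91.
So ω_n = √17.91 = 4.23 rad/s and ζ = 4.017/(2·4.23) = 0.475.
t_s ≈ 3/(ζω_n) = 1.49 s.

t_s ≈ 1.49 s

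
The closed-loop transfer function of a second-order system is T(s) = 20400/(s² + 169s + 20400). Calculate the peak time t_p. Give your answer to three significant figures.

Matching coefficients with s² + 2ζω_n s + ω_n² gives ω_n² = 20400 ⇒ ω_n = 143 rad/s, and ζ = 169/(2ω_n) = 0.592.
ω_d = ω_n√(1−ζ²) = 115 rad/s. Then t_p = π/ω_d = 0.0273 s.

t_p ≈ 0.0273 s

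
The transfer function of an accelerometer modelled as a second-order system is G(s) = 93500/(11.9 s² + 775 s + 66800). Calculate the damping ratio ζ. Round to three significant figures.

ζ ≈ 0.435

Dividing through by 11.9: denominator becomes s² + 65.13 s + 5613.
So ω_n = √5613 = 74.9 rad/s and ζ = 65.13/(2·74.9) = 0.435.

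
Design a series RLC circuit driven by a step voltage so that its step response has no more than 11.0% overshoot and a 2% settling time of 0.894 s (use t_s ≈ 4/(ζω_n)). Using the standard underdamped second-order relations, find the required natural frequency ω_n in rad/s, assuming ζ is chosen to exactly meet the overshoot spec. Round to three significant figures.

ω_n ≈ 7.78 rad/s

Inverting the overshoot relation: ζ = |ln 0.110|/√(π² + ln²0.110) = 0.575.
From t_s ≈ 4/(ζω_n): ω_n = 4/(ζ·t_s) = 4/(0.575·0.894) = 7.78 rad/s.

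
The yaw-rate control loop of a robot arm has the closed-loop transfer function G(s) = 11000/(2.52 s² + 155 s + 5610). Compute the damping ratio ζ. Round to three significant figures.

ζ ≈ 0.652

Dividing through by 2.52: denominator becomes s² + 61.51 s + 2226.
So ω_n = √2226 = 47.2 rad/s and ζ = 61.51/(2·47.2) = 0.652.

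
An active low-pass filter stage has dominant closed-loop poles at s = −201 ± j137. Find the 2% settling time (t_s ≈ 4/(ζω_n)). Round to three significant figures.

For poles at −σ ± jω_d, ζω_n = σ = 201, so t_s ≈ 4/σ = 0.0199 s.

t_s ≈ 0.0199 s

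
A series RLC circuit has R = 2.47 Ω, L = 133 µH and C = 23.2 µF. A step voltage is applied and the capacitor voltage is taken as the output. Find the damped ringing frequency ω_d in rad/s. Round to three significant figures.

For a series RLC circuit (capacitor voltage as output), ω_n = 1/√(LC) = 1/√(133 µH · 23.2 µF) = 18000 rad/s.
ζ = (R/2)·√(C/L) = (2.47/2)·√(23.2 µF/133 µH) = 0.516.
The damped frequency ω_d = ω_n√(1−ζ²) = 15400 rad/s.

ω_d ≈ 15400 rad/s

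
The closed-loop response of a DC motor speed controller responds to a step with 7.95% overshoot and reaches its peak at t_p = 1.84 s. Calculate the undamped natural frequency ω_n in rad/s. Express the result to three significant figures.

ζ from %OS: ζ = |ln 0.0795|/√(π²+ln²0.0795) = 0.628.
t_p = π/ω_d ⇒ ω_d = 1.71 rad/s; then ω_n = ω_d/√(1−ζ²) = 2.19 rad/s.

ω_n ≈ 2.19 rad/s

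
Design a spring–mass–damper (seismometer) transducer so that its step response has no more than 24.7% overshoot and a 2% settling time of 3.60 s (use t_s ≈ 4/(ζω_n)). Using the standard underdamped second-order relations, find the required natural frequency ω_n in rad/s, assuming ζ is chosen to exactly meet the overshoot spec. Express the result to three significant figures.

ω_n ≈ 2.73 rad/s

ζ = −ln(OS)/√(π² + (ln OS)²). With OS = 0.247, ln OS = −1.398 and ζ = 1.398/3.439 = 0.407.
From t_s ≈ 4/(ζω_n): ω_n = 4/(ζ·t_s) = 4/(0.407·3.60) = 2.73 rad/s.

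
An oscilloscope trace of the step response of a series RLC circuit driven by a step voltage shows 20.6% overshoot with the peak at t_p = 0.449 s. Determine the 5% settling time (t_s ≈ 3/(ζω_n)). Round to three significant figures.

ζ from %OS: ζ = |ln 0.206|/√(π²+ln²0.206) = 0.449.
From t_p = π/ω_d, ω_d = π/0.449 = 7.00 rad/s, so ω_n = ω_d/√(1−ζ²) = 7.83 rad/s.
t_s ≈ 3/(ζω_n) = 3/(0.449·7.83) = 0.853 s.

t_s ≈ 0.853 s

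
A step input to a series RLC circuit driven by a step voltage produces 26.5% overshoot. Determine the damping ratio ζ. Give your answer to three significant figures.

Inverting the overshoot relation: ζ = |ln 0.265|/√(π² + ln²0.265) = 0.389.

ζ ≈ 0.389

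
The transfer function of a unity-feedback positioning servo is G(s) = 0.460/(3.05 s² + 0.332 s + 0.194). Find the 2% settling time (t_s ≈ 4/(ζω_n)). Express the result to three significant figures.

t_s ≈ 73.5 s

Dividing through by 3.05: denominator becomes s² + 0.1089 s + 0.06361.
So ω_n = √0.06361 = 0.252 rad/s and ζ = 0.1089/(2·0.252) = 0.216.
t_s ≈ 4/(ζω_n) = 73.5 s.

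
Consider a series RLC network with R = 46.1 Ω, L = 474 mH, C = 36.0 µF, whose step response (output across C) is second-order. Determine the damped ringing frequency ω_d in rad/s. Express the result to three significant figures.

ω_d ≈ 237 rad/s

For a series RLC circuit (capacitor voltage as output), ω_n = 1/√(LC) = 1/√(474 mH · 36.0 µF) = 242 rad/s.
ζ = (R/2)·√(C/L) = (46.1/2)·√(36.0 µF/474 mH) = 0.201.
ω_d = 242·√(1 − 0.201²) = 237 rad/s.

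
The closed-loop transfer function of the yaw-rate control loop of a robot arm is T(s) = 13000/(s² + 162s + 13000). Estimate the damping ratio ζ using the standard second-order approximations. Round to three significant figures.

ζ ≈ 0.710

Matching coefficients with s² + 2ζω_n s + ω_n² gives ω_n² = 13000 ⇒ ω_n = 114 rad/s, and ζ = 162/(2ω_n) = 0.710.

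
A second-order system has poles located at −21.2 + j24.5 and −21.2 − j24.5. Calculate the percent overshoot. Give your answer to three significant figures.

|pole| = ω_n = √(21.2² + 24.5²) = 32.4 rad/s; ζ = cos θ = σ/ω_n = 0.654.
%OS = 100·exp(−πζ/√(1−ζ²)) = 6.60%.

%OS ≈ 6.60%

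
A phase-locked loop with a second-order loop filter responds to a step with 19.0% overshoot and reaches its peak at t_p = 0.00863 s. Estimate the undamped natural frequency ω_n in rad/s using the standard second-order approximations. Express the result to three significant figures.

The overshoot fixes ζ = −ln(OS)/√(π²+ln²(OS)) = 0.467.
t_p = π/ω_d ⇒ ω_d = 364 rad/s; then ω_n = ω_d/√(1−ζ²) = 412 rad/s.

ω_n ≈ 412 rad/s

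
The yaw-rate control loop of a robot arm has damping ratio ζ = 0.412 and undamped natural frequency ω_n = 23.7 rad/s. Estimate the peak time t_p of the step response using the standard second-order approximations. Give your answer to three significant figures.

t_p ≈ 0.145 s

The damped frequency is ω_d = ω_n√(1−ζ²) = 23.7·√(1−0.170) = 21.6 rad/s.
Peak time t_p = π/ω_d = π/21.6 = 0.145 s.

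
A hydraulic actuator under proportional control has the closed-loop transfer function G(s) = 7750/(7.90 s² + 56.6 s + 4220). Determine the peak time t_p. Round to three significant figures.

t_p ≈ 0.138 s

Dividing through by 7.90: denominator becomes s² + 7.165 s + 534.2.
So ω_n = √534.2 = 23.1 rad/s and ζ = 7.165/(2·23.1) = 0.155.
ω_d = 23.1·√(1 − 0.155²) = 22.8 rad/s. t_p = π/ω_d = 0.138 s.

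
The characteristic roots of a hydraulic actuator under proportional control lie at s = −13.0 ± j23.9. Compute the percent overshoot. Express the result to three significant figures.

|pole| = ω_n = √(13.0² + 23.9²) = 27.2 rad/s; ζ = cos θ = σ/ω_n = 0.478.
%OS = 100·exp(−πζ/√(1−ζ²)) = 18.1%.

%OS ≈ 18.1%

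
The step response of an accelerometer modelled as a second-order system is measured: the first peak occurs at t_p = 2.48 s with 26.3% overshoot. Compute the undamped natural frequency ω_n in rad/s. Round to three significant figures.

From the overshoot, ζ = −ln(OS)/√(π²+ln²(OS)) = 0.391.
From t_p = π/ω_d, ω_d = π/2.48 = 1.27 rad/s, so ω_n = ω_d/√(1−ζ²) = 1.38 rad/s.

ω_n ≈ 1.38 rad/s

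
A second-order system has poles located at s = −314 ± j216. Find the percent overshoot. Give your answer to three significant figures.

With σ = 314, ω_d = 216: ω_n = √(σ²+ω_d²) = 381 rad/s, ζ = σ/ω_n = 0.824.
%OS = 100·exp(−πζ/√(1−ζ²)) = 1.04%.

%OS ≈ 1.04%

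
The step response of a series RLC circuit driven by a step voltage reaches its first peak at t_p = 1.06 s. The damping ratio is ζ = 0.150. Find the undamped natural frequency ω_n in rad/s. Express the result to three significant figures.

ω_n ≈ 3.00 rad/s

Peak time t_p = π/ω_d, so ω_d = π/t_p = π/1.06 = 2.96 rad/s.
ω_n = ω_d/√(1−ζ²) = 2.96/√0.978 = 3.00 rad/s.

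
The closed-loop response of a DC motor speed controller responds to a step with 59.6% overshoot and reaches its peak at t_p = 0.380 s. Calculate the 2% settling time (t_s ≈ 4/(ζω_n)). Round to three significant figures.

From the overshoot, ζ = −ln(OS)/√(π²+ln²(OS)) = 0.163.
t_p = π/ω_d ⇒ ω_d = 8.27 rad/s; then ω_n = ω_d/√(1−ζ²) = 8.38 rad/s.
t_s ≈ 4/(ζω_n) = 4/(0.163·8.38) = 2.94 s.

t_s ≈ 2.94 s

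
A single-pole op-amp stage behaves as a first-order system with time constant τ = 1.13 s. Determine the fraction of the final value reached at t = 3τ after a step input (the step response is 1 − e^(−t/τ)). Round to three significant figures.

y/y_∞ ≈ 0.950

y(t)/y_∞ = 1 − e^(−t/τ) = 1 − e^(−3) = 1 − e^(−3.00) = 0.950.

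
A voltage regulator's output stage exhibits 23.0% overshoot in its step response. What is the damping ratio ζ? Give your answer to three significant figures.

ζ ≈ 0.424

ζ = −ln(OS)/√(π² + (ln OS)²). With OS = 0.230, ln OS = −1.470 and ζ = 1.470/3.468 = 0.424.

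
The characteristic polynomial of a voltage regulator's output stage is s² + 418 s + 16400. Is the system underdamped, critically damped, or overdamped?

a² − 4b = 110000 > 0 (two distinct real roots); the system is overdamped.

overdamped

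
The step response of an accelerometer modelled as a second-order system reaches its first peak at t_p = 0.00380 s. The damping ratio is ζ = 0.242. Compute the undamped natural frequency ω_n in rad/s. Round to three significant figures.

ω_n ≈ 852 rad/s

Peak time t_p = π/ω_d, so ω_d = π/t_p = π/0.00380 = 827 rad/s.
ω_n = ω_d/√(1−ζ²) = 827/√0.941 = 852 rad/s.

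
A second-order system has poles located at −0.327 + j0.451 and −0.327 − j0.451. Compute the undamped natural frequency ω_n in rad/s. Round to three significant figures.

ω_n ≈ 0.557 rad/s

With σ = 0.327, ω_d = 0.451: ω_n = √(σ²+ω_d²) = 0.557 rad/s, ζ = σ/ω_n = 0.587.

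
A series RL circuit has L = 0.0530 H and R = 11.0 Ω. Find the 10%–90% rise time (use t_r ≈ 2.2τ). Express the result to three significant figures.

τ = L/R = 0.0530/11.0 = 0.00482 s.
t_r ≈ 2.2τ = 0.0106 s.

t_r ≈ 0.0106 s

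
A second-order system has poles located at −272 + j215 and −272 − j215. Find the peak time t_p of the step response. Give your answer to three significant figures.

t_p = π/ω_d with ω_d = 215 (the imaginary part), so t_p = 0.0146 s.

t_p ≈ 0.0146 s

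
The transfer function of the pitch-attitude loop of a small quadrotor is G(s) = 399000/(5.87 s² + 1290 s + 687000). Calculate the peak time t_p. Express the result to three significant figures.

t_p ≈ 0.00970 s

Dividing through by 5.87: denominator becomes s² + 219.8 s + 117000.
So ω_n = √117000 = 342 rad/s and ζ = 219.8/(2·342) = 0.321.
ω_d = ω_n√(1−ζ²) = 324 rad/s. t_p = π/ω_d = 0.00970 s.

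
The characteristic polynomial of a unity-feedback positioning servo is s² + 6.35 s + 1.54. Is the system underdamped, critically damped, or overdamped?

overdamped

a² − 4b = 34 > 0 (two distinct real roots); the system is overdamped.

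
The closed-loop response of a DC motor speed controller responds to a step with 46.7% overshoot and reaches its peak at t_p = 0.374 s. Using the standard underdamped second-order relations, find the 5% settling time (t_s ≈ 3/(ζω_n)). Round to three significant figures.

The overshoot fixes ζ = −ln(OS)/√(π²+ln²(OS)) = 0.236.
From t_p = π/ω_d, ω_d = π/0.374 = 8.40 rad/s, so ω_n = ω_d/√(1−ζ²) = 8.64 rad/s.
t_s ≈ 3/(ζω_n) = 3/(0.236·8.64) = 1.47 s.

t_s ≈ 1.47 s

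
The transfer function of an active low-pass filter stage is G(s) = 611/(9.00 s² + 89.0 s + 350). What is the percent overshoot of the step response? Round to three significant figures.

Dividing through by 9.00: denominator becomes s² + 9.889 s + 38.89.
So ω_n = √38.89 = 6.24 rad/s and ζ = 9.889/(2·6.24) = 0.793.
Overshoot: exp(−π·0.793/√(1−0.793²)) = 0.0168, i.e. 1.68%.

%OS ≈ 1.68%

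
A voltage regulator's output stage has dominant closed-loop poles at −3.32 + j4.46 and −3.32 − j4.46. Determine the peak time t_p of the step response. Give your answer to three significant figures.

t_p ≈ 0.704 s

t_p = π/ω_d with ω_d = 4.46 (the imaginary part), so t_p = 0.704 s.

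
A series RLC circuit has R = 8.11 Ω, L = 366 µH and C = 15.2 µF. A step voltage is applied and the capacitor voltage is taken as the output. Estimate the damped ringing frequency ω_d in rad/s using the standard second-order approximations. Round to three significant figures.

ω_d ≈ 7550 rad/s

For a series RLC circuit (capacitor voltage as output), ω_n = 1/√(LC) = 1/√(366 µH · 15.2 µF) = 13400 rad/s.
ζ = (R/2)·√(C/L) = (8.11/2)·√(15.2 µF/366 µH) = 0.826.
ω_d = ω_n√(1−ζ²) = 7550 rad/s.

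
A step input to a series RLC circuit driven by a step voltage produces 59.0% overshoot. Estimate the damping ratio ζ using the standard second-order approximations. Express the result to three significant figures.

ζ = −ln(OS)/√(π² + (ln OS)²). With OS = 0.590, ln OS = −0.5276 and ζ = 0.5276/3.186 = 0.166.

ζ ≈ 0.166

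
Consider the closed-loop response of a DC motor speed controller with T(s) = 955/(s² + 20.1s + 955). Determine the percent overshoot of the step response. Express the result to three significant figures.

%OS ≈ 33.9%

Comparing the denominator to s² + 2ζω_n s + ω_n²: ω_n = √955 = 30.9 rad/s, and 2ζω_n = 20.1 so ζ = 20.1/(2·30.9) = 0.325.
%OS = 100·exp(−πζ/√(1−ζ²)) = 33.9%.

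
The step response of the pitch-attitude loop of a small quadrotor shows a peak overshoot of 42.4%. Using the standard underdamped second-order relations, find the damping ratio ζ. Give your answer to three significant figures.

ζ ≈ 0.263

Inverting the overshoot relation: ζ = |ln 0.424|/√(π² + ln²0.424) = 0.263.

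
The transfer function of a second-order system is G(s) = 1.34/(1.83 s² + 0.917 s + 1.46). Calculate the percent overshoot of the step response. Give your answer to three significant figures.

%OS ≈ 39.9%

Dividing through by 1.83: denominator becomes s² + 0.5011 s + 0.7978.
So ω_n = √0.7978 = 0.893 rad/s and ζ = 0.5011/(2·0.893) = 0.281.
Overshoot: exp(−π·0.281/√(1−0.281²)) = 0.399, i.e. 39.9%.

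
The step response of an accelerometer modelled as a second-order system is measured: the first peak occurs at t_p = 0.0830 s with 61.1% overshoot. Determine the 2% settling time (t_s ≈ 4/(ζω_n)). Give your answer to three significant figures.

The overshoot fixes ζ = −ln(OS)/√(π²+ln²(OS)) = 0.155.
t_p = π/ω_d ⇒ ω_d = 37.9 rad/s; then ω_n = ω_d/√(1−ζ²) = 38.3 rad/s.
t_s ≈ 4/(ζω_n) = 4/(0.155·38.3) = 0.674 s.

t_s ≈ 0.674 s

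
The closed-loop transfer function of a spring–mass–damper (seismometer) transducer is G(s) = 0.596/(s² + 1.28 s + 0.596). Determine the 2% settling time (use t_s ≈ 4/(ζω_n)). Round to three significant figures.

Matching coefficients with s² + 2ζω_n s + ω_n² gives ω_n² = 0.596 ⇒ ω_n = 0.772 rad/s, and ζ = 1.28/(2ω_n) = 0.829.
t_s ≈ 4/(ζω_n) = 4/(0.829·0.772) = 6.25 s.

t_s ≈ 6.25 s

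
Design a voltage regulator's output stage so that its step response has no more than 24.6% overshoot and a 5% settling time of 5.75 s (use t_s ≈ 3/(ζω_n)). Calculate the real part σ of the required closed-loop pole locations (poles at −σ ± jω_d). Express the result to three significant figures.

The settling-time spec alone fixes σ = ζω_n = 3/t_s = 3/5.75 = 0.522.
(Overshoot then fixes ζ = 0.408 and hence ω_d = σ·√(1−ζ²)/ζ = 1.17 rad/s.)

σ ≈ 0.522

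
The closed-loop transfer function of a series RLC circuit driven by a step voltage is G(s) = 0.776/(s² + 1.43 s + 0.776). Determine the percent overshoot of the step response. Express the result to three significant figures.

%OS ≈ 1.27%

ω_n = √0.776 = 0.881 rad/s; ζ = 1.43/(2·0.881) = 0.812.
%OS = 100 e^{−πζ/√(1−ζ²)} with ζ = 0.812 gives 1.27%.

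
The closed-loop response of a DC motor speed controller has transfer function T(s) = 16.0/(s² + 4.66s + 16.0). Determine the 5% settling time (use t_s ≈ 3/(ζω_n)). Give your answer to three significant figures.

Matching coefficients with s² + 2ζω_n s + ω_n² gives ω_n² = 16.0 ⇒ ω_n = 4.00 rad/s, and ζ = 4.66/(2ω_n) = 0.583.
t_s ≈ 3/(ζω_n) = 3/(0.583·4.00) = 1.29 s.

t_s ≈ 1.29 s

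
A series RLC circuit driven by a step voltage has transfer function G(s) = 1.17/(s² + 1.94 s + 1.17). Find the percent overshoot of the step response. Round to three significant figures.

Comparing the denominator to s² + 2ζω_n s + ω_n²: ω_n = √1.17 = 1.08 rad/s, and 2ζω_n = 1.94 so ζ = 1.94/(2·1.08) = 0.897.
Overshoot: exp(−π·0.897/√(1−0.897²)) = 0.00172, i.e. 0.172%.

%OS ≈ 0.172%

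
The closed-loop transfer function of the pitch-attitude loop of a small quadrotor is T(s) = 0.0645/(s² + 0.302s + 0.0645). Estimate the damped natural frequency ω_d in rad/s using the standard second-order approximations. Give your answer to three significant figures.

ω_d ≈ 0.204 rad/s

Matching coefficients with s² + 2ζω_n s + ω_n² gives ω_n² = 0.0645 ⇒ ω_n = 0.254 rad/s, and ζ = 0.302/(2ω_n) = 0.595.
The damped frequency ω_d = ω_n√(1−ζ²) = 0.204 rad/s.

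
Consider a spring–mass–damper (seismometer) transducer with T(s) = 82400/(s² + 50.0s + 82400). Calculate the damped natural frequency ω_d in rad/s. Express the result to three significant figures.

ω_n = √82400 = 287 rad/s; ζ = 50.0/(2·287) = 0.0871.
ω_d = ω_n√(1−ζ²) = 286 rad/s.

ω_d ≈ 286 rad/s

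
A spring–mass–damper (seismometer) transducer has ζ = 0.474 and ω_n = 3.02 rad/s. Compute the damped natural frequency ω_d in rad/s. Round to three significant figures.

ω_d ≈ 2.66 rad/s

ω_d = ω_n√(1−ζ²) = 3.02·√0.775 = 2.66 rad/s.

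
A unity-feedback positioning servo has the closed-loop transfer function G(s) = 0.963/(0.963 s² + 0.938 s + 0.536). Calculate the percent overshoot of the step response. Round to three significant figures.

Dividing through by 0.963: denominator becomes s² + 0.9740 s + 0.5566.
So ω_n = √0.5566 = 0.746 rad/s and ζ = 0.9740/(2·0.746) = 0.653.
%OS = 100·exp(−πζ/√(1−ζ²)) = 6.67%.

%OS ≈ 6.67%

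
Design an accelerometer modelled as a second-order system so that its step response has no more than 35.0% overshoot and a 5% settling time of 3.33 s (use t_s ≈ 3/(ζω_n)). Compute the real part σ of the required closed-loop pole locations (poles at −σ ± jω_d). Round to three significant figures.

σ ≈ 0.901

The settling-time spec alone fixes σ = ζω_n = 3/t_s = 3/3.33 = 0.901.
(Overshoot then fixes ζ = 0.317 and hence ω_d = σ·√(1−ζ²)/ζ = 2.70 rad/s.)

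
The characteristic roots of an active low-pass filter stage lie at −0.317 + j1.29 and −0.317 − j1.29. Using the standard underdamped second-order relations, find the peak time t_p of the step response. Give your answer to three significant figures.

t_p = π/ω_d with ω_d = 1.29 (the imaginary part), so t_p = 2.44 s.

t_p ≈ 2.44 s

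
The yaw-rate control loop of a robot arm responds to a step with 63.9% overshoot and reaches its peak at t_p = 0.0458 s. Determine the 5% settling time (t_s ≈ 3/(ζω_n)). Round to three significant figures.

t_s ≈ 0.307 s

ζ from %OS: ζ = |ln 0.639|/√(π²+ln²0.639) = 0.141.
t_p = π/ω_d ⇒ ω_d = 68.6 rad/s; then ω_n = ω_d/√(1−ζ²) = 69.3 rad/s.
t_s ≈ 3/(ζω_n) = 3/(0.141·69.3) = 0.307 s.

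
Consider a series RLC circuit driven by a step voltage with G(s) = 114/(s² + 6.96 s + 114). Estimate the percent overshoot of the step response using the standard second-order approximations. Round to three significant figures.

ω_n = √114 = 10.7 rad/s; ζ = 6.96/(2·10.7) = 0.326.
Overshoot: exp(−π·0.326/√(1−0.326²)) = 0.339, i.e. 33.9%.

%OS ≈ 33.9%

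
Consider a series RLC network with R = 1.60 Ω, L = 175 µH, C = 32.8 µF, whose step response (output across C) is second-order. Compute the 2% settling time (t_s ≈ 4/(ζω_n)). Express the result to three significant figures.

t_s ≈ 0.000875 s

For a series RLC circuit (capacitor voltage as output), ω_n = 1/√(LC) = 1/√(175 µH · 32.8 µF) = 13200 rad/s.
ζ = (R/2)·√(C/L) = (1.60/2)·√(32.8 µF/175 µH) = 0.346.
t_s ≈ 4/(ζω_n) = 0.000875 s.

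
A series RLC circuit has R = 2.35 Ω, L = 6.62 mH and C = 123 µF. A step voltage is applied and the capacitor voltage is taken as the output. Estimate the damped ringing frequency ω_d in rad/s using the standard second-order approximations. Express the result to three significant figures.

For a series RLC circuit (capacitor voltage as output), ω_n = 1/√(LC) = 1/√(6.62 mH · 123 µF) = 1110 rad/s.
ζ = (R/2)·√(C/L) = (2.35/2)·√(123 µF/6.62 mH) = 0.160.
ω_d = ω_n√(1−ζ²) = 1090 rad/s.

ω_d ≈ 1090 rad/s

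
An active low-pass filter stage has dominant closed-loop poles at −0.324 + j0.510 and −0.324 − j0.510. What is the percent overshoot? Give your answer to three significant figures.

With σ = 0.324, ω_d = 0.510: ω_n = √(σ²+ω_d²) = 0.604 rad/s, ζ = σ/ω_n = 0.536.
%OS = 100·exp(−πζ/√(1−ζ²)) = 13.6%.

%OS ≈ 13.6%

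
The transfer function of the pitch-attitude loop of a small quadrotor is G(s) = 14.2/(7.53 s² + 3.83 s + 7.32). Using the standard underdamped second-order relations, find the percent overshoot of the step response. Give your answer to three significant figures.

Dividing through by 7.53: denominator becomes s² + 0.5086 s + 0.9721.
So ω_n = √0.9721 = 0.986 rad/s and ζ = 0.5086/(2·0.986) = 0.258.
Overshoot: exp(−π·0.258/√(1−0.258²)) = 0.432, i.e. 43.2%.

%OS ≈ 43.2%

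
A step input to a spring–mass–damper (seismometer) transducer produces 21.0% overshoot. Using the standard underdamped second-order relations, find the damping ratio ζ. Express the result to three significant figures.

Inverting the overshoot relation: ζ = |ln 0.210|/√(π² + ln²0.210) = 0.445.

ζ ≈ 0.445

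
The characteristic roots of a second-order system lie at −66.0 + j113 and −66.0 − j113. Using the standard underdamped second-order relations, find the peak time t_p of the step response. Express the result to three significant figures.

t_p = π/ω_d with ω_d = 113 (the imaginary part), so t_p = 0.0278 s.

t_p ≈ 0.0278 s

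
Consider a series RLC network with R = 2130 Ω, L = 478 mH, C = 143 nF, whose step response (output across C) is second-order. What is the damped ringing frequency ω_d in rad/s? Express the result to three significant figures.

ω_d ≈ 3110 rad/s

For a series RLC circuit (capacitor voltage as output), ω_n = 1/√(LC) = 1/√(478 mH · 143 nF) = 3820 rad/s.
ζ = (R/2)·√(C/L) = (2130/2)·√(143 nF/478 mH) = 0.583.
ω_d = ω_n√(1−ζ²) = 3110 rad/s.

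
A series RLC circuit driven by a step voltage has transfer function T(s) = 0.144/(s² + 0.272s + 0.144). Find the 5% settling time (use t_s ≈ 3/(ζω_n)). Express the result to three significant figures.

t_s ≈ 22.1 s

Matching coefficients with s² + 2ζω_n s + ω_n² gives ω_n² = 0.144 ⇒ ω_n = 0.379 rad/s, and ζ = 0.272/(2ω_n) = 0.358.
t_s ≈ 3/(ζω_n) = 3/(0.358·0.379) = 22.1 s.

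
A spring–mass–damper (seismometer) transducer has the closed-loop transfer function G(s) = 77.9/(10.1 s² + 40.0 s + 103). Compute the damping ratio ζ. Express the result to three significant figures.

Dividing through by 10.1: denominator becomes s² + 3.960 s + 10.20.
So ω_n = √10.20 = 3.19 rad/s and ζ = 3.960/(2·3.19) = 0.620.

ζ ≈ 0.620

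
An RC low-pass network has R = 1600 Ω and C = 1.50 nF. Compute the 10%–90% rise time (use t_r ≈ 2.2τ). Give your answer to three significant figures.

t_r ≈ 0.00000528 s

τ = RC = 1600 × 1.50 nF = 0.00000240 s.
t_r ≈ 2.2τ = 0.00000528 s.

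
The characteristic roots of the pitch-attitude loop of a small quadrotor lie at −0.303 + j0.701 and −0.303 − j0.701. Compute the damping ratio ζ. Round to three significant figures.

ζ ≈ 0.397

|pole| = ω_n = √(0.303² + 0.701²) = 0.764 rad/s; ζ = cos θ = σ/ω_n = 0.397.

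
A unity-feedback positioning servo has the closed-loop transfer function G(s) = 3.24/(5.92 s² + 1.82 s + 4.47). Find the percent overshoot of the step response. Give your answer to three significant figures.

%OS ≈ 56.9%

Dividing through by 5.92: denominator becomes s² + 0.3074 s + 0.7551.
So ω_n = √0.7551 = 0.869 rad/s and ζ = 0.3074/(2·0.869) = 0.177.
%OS = 100 e^{−πζ/√(1−ζ²)} with ζ = 0.177 gives 56.9%.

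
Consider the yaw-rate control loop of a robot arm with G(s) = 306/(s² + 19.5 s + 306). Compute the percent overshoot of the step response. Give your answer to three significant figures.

%OS ≈ 12.1%

Matching coefficients with s² + 2ζω_n s + ω_n² gives ω_n² = 306 ⇒ ω_n = 17.5 rad/s, and ζ = 19.5/(2ω_n) = 0.557.
Overshoot: exp(−π·0.557/√(1−0.557²)) = 0.121, i.e. 12.1%.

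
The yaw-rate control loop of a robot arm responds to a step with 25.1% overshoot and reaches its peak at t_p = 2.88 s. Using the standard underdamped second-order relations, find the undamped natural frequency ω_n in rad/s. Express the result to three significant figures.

The overshoot fixes ζ = −ln(OS)/√(π²+ln²(OS)) = 0.403.
From t_p = π/ω_d, ω_d = π/2.88 = 1.09 rad/s, so ω_n = ω_d/√(1−ζ²) = 1.19 rad/s.

ω_n ≈ 1.19 rad/s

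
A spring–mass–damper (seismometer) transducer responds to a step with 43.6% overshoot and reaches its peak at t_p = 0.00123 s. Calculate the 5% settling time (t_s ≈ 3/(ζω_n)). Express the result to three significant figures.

t_s ≈ 0.00445 s

ζ from %OS: ζ = |ln 0.436|/√(π²+ln²0.436) = 0.255.
t_p = π/ω_d ⇒ ω_d = 2550 rad/s; then ω_n = ω_d/√(1−ζ²) = 2640 rad/s.
t_s ≈ 3/(ζω_n) = 3/(0.255·2640) = 0.00445 s.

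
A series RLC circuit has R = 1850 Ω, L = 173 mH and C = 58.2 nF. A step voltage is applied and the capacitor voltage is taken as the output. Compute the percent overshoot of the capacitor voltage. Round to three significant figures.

For a series RLC circuit (capacitor voltage as output), ω_n = 1/√(LC) = 1/√(173 mH · 58.2 nF) = 9970 rad/s.
ζ = (R/2)·√(C/L) = (1850/2)·√(58.2 nF/173 mH) = 0.537.
%OS = 100·exp(−πζ/√(1−ζ²)) = 13.6%.

%OS ≈ 13.6%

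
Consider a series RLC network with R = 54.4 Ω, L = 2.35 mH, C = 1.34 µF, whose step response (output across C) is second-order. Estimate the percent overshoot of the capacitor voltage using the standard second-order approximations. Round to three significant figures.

%OS ≈ 6.83%

For a series RLC circuit (capacitor voltage as output), ω_n = 1/√(LC) = 1/√(2.35 mH · 1.34 µF) = 17800 rad/s.
ζ = (R/2)·√(C/L) = (54.4/2)·√(1.34 µF/2.35 mH) = 0.650.
%OS = 100 e^{−πζ/√(1−ζ²)} with ζ = 0.650 gives 6.83%.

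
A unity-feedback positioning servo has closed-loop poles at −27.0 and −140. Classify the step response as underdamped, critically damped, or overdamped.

Since the poles are distinct, negative and real, the response is overdamped.

overdamped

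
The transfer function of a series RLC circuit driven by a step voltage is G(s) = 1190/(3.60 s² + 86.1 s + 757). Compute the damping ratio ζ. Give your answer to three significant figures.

ζ ≈ 0.825

Dividing through by 3.60: denominator becomes s² + 23.92 s + 210.3.
So ω_n = √210.3 = 14.5 rad/s and ζ = 23.92/(2·14.5) = 0.825.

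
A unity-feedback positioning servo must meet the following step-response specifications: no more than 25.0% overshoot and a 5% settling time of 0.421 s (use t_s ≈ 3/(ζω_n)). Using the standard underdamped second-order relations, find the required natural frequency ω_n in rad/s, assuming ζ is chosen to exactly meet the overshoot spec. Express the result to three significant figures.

From %OS = 100·exp(−πζ/√(1−ζ²)), invert to get ζ = −ln(OS)/√(π² + ln²(OS)) with OS = 0.250.
−ln 0.250 = 1.386, so ζ = 1.386/√(π² + 1.922) = 0.404.
From t_s ≈ 3/(ζω_n): ω_n = 3/(ζ·t_s) = 3/(0.404·0.421) = 17.7 rad/s.

ω_n ≈ 17.7 rad/s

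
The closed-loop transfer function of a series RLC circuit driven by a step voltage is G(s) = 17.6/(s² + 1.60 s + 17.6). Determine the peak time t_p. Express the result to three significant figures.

t_p ≈ 0.763 s

Matching coefficients with s² + 2ζω_n s + ω_n² gives ω_n² = 17.6 ⇒ ω_n = 4.20 rad/s, and ζ = 1.60/(2ω_n) = 0.191.
ω_d = 4.20·√(1 − 0.191²) = 4.12 rad/s. Then t_p = π/ω_d = 0.763 s.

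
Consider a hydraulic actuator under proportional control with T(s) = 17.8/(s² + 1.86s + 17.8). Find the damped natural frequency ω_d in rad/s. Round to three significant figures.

ω_d ≈ 4.12 rad/s

ω_n = √17.8 = 4.22 rad/s; ζ = 1.86/(2·4.22) = 0.220.
ω_d = ω_n√(1−ζ²) = 4.12 rad/s.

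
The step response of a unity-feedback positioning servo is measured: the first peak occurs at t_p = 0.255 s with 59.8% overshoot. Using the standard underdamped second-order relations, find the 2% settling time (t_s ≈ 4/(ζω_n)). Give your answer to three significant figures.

t_s ≈ 1.98 s

ζ from %OS: ζ = |ln 0.598|/√(π²+ln²0.598) = 0.162.
t_p = π/ω_d ⇒ ω_d = 12.3 rad/s; then ω_n = ω_d/√(1−ζ²) = 12.5 rad/s.
t_s ≈ 4/(ζω_n) = 4/(0.162·12.5) = 1.98 s.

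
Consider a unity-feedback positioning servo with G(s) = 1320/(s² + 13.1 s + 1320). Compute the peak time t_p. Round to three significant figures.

t_p ≈ 0.0879 s

Comparing the denominator to s² + 2ζω_n s + ω_n²: ω_n = √1320 = 36.3 rad/s, and 2ζω_n = 13.1 so ζ = 13.1/(2·36.3) = 0.180.
ω_d = ω_n√(1−ζ²) = 35.7 rad/s. Then t_p = π/ω_d = 0.0879 s.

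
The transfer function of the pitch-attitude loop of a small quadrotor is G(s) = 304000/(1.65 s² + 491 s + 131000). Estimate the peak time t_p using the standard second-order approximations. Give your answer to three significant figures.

t_p ≈ 0.0131 s

Dividing through by 1.65: denominator becomes s² + 297.6 s + 79390.
So ω_n = √79390 = 282 rad/s and ζ = 297.6/(2·282) = 0.528.
The damped frequency ω_d = ω_n√(1−ζ²) = 239 rad/s. t_p = π/ω_d = 0.0131 s.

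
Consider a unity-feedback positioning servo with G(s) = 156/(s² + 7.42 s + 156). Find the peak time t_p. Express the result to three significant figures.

Comparing the denominator to s² + 2ζω_n s + ω_n²: ω_n = √156 = 12.5 rad/s, and 2ζω_n = 7.42 so ζ = 7.42/(2·12.5) = 0.297.
ω_d = ω_n√(1−ζ²) = 11.9 rad/s. Then t_p = π/ω_d = 0.263 s.

t_p ≈ 0.263 s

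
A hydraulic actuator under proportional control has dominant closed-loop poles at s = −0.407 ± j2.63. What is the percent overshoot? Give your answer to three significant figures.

|pole| = ω_n = √(0.407² + 2.63²) = 2.66 rad/s; ζ = cos θ = σ/ω_n = 0.153.
%OS = 100·exp(−πζ/√(1−ζ²)) = 61.5%.

%OS ≈ 61.5%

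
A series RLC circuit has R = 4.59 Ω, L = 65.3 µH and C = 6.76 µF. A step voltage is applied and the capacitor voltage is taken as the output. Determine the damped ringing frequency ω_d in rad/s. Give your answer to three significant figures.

For a series RLC circuit (capacitor voltage as output), ω_n = 1/√(LC) = 1/√(65.3 µH · 6.76 µF) = 47600 rad/s.
ζ = (R/2)·√(C/L) = (4.59/2)·√(6.76 µF/65.3 µH) = 0.738.
ω_d = 47600·√(1 − 0.738²) = 32100 rad/s.

ω_d ≈ 32100 rad/s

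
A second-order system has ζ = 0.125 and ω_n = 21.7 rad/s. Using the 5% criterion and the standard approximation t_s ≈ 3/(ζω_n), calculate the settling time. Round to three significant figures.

t_s ≈ 3/(ζω_n) = 3/(0.125 × 21.7) = 1.11 s.

t_s ≈ 1.11 s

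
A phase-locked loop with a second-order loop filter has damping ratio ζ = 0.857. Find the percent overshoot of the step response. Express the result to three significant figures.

For an underdamped second-order system, %OS = 100·exp(−πζ/√(1−ζ²)).
πζ/√(1−ζ²) = π·0.857/√(1−0.734) = 5.225, so %OS = 100·e^(−5.225) = 0.538%.

%OS ≈ 0.538%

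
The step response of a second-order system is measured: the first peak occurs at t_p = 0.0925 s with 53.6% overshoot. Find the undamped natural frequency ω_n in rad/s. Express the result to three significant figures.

From the overshoot, ζ = −ln(OS)/√(π²+ln²(OS)) = 0.195.
t_p = π/ω_d ⇒ ω_d = 34.0 rad/s; then ω_n = ω_d/√(1−ζ²) = 34.6 rad/s.

ω_n ≈ 34.6 rad/s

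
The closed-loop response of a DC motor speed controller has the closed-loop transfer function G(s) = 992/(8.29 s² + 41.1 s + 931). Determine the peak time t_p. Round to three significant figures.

t_p ≈ 0.305 s

Dividing through by 8.29: denominator becomes s² + 4.958 s + 112.3.
So ω_n = √112.3 = 10.6 rad/s and ζ = 4.958/(2·10.6) = 0.234.
The damped frequency ω_d = ω_n√(1−ζ²) = 10.3 rad/s. t_p = π/ω_d = 0.305 s.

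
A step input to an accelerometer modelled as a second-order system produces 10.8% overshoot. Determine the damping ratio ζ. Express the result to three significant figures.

From %OS = 100·exp(−πζ/√(1−ζ²)), invert to get ζ = −ln(OS)/√(π² + ln²(OS)) with OS = 0.108.
−ln 0.108 = 2.226, so ζ = 2.226/√(π² + 4.953) = 0.578.

ζ ≈ 0.578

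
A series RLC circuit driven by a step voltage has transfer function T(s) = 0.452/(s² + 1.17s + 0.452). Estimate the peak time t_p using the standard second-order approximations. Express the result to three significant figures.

t_p ≈ 9.48 s

Matching coefficients with s² + 2ζω_n s + ω_n² gives ω_n² = 0.452 ⇒ ω_n = 0.672 rad/s, and ζ = 1.17/(2ω_n) = 0.870.
ω_d = ω_n√(1−ζ²) = 0.331 rad/s. Then t_p = π/ω_d = 9.48 s.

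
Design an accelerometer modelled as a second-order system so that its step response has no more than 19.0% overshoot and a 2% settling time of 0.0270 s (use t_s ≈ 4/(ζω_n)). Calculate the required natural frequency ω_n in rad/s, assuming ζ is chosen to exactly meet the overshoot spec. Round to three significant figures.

From %OS = 100·exp(−πζ/√(1−ζ²)), invert to get ζ = −ln(OS)/√(π² + ln²(OS)) with OS = 0.190.
−ln 0.190 = 1.661, so ζ = 1.661/√(π² + 2.758) = 0.467.
From t_s ≈ 4/(ζω_n): ω_n = 4/(ζ·t_s) = 4/(0.467·0.0270) = 317 rad/s.

ω_n ≈ 317 rad/s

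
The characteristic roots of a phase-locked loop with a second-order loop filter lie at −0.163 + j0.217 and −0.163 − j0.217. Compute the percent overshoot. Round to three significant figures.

With σ = 0.163, ω_d = 0.217: ω_n = √(σ²+ω_d²) = 0.271 rad/s, ζ = σ/ω_n = 0.601.
%OS = 100 e^{−πζ/√(1−ζ²)} with ζ = 0.601 gives 9.44%.

%OS ≈ 9.44%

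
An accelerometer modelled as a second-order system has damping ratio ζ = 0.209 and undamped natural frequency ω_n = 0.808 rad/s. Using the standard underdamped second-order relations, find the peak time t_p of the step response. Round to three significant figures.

The damped frequency is ω_d = ω_n√(1−ζ²) = 0.808·√(1−0.0437) = 0.790 rad/s.
Peak time t_p = π/ω_d = π/0.790 = 3.98 s.

t_p ≈ 3.98 s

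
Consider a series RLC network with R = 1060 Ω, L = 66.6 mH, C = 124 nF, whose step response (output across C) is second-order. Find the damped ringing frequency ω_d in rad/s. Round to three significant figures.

For a series RLC circuit (capacitor voltage as output), ω_n = 1/√(LC) = 1/√(66.6 mH · 124 nF) = 11000 rad/s.
ζ = (R/2)·√(C/L) = (1060/2)·√(124 nF/66.6 mH) = 0.723.
ω_d = ω_n√(1−ζ²) = 7600 rad/s.

ω_d ≈ 7600 rad/s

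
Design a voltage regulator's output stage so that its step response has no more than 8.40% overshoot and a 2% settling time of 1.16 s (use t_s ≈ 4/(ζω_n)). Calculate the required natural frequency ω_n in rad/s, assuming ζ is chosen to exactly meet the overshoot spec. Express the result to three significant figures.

ω_n ≈ 5.57 rad/s

From %OS = 100·exp(−πζ/√(1−ζ²)), invert to get ζ = −ln(OS)/√(π² + ln²(OS)) with OS = 0.0840.
−ln 0.0840 = 2.477, so ζ = 2.477/√(π² + 6.135) = 0.619.
From t_s ≈ 4/(ζω_n): ω_n = 4/(ζ·t_s) = 4/(0.619·1.16) = 5.57 rad/s.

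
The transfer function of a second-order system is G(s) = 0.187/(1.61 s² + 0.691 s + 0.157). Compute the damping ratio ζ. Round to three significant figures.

Dividing through by 1.61: denominator becomes s² + 0.4292 s + 0.09752.
So ω_n = √0.09752 = 0.312 rad/s and ζ = 0.4292/(2·0.312) = 0.687.

ζ ≈ 0.687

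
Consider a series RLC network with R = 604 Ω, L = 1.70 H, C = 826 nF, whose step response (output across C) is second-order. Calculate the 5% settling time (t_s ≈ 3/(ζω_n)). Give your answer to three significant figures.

For a series RLC circuit (capacitor voltage as output), ω_n = 1/√(LC) = 1/√(1.70 H · 826 nF) = 844 rad/s.
ζ = (R/2)·√(C/L) = (604/2)·√(826 nF/1.70 H) = 0.211.
t_s ≈ 3/(ζω_n) = 0.0169 s.

t_s ≈ 0.0169 s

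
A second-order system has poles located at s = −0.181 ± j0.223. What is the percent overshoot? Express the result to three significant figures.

The poles are at −σ ± jω_d with σ = 0.181 and ω_d = 0.223, so ω_n = √(σ²+ω_d²) = 0.287 rad/s and ζ = σ/ω_n = 0.630.
%OS = 100 e^{−πζ/√(1−ζ²)} with ζ = 0.630 gives 7.81%.

%OS ≈ 7.81%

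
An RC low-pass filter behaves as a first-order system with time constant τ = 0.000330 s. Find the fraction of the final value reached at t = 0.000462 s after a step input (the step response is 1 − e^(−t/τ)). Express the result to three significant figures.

y(t)/y_∞ = 1 − e^(−t/τ) = 1 − e^(−0.000462/0.000330) = 1 − e^(−1.40) = 0.753.

y/y_∞ ≈ 0.753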